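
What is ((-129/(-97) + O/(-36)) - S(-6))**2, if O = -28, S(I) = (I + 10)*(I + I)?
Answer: 1913537536/762129 ≈ 2510.8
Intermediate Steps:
S(I) = 2*I*(10 + I) (S(I) = (10 + I)*(2*I) = 2*I*(10 + I))
((-129/(-97) + O/(-36)) - S(-6))**2 = ((-129/(-97) - 28/(-36)) - 2*(-6)*(10 - 6))**2 = ((-129*(-1/97) - 28*(-1/36)) - 2*(-6)*4)**2 = ((129/97 + 7/9) - 1*(-48))**2 = (1840/873 + 48)**2 = (43744/873)**2 = 1913537536/762129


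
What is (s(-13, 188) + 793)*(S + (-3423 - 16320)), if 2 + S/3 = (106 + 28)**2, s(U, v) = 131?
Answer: 31525956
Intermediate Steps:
S = 53862 (S = -6 + 3*(106 + 28)**2 = -6 + 3*134**2 = -6 + 3*17956 = -6 + 53868 = 53862)
(s(-13, 188) + 793)*(S + (-3423 - 16320)) = (131 + 793)*(53862 + (-3423 - 16320)) = 924*(53862 - 19743) = 924*34119 = 31525956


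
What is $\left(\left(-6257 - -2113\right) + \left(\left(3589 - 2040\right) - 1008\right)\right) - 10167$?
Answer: $-13770$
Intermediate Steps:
$\left(\left(-6257 - -2113\right) + \left(\left(3589 - 2040\right) - 1008\right)\right) - 10167 = \left(\left(-6257 + 2113\right) + \left(1549 - 1008\right)\right) - 10167 = \left(-4144 + 541\right) - 10167 = -3603 - 10167 = -13770$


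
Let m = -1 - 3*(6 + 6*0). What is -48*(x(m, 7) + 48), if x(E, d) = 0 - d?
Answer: -1968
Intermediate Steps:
m = -19 (m = -1 - 3*(6 + 0) = -1 - 3*6 = -1 - 18 = -19)
x(E, d) = -d
-48*(x(m, 7) + 48) = -48*(-1*7 + 48) = -48*(-7 + 48) = -48*41 = -1968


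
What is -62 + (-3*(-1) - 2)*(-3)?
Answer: -65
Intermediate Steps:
-62 + (-3*(-1) - 2)*(-3) = -62 + (3 - 2)*(-3) = -62 + 1*(-3) = -62 - 3 = -65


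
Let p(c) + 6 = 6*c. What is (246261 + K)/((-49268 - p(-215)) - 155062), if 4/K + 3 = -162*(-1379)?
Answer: -55013476099/45356780430 ≈ -1.2129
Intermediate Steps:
p(c) = -6 + 6*c
K = 4/223395 (K = 4/(-3 - 162*(-1379)) = 4/(-3 + 223398) = 4/223395 ≈ 1.7905e-5)
(246261 + K)/((-49268 - p(-215)) - 155062) = (246261 + 4/223395)/((-49268 - (-6 + 6*(-215))) - 155062) = 55013476099/(223395*((-49268 - (-6 - 1290)) - 155062)) = 55013476099/(223395*((-49268 - 1*(-1296)) - 155062)) = 55013476099/(223395*((-49268 + 1296) - 155062)) = 55013476099/(223395*(-47972 - 155062)) = (55013476099/223395)/(-203034) = (55013476099/223395)*(-1/203034) = -55013476099/45356780430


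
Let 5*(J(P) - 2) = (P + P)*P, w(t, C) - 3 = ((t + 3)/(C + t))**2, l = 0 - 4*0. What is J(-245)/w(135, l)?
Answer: 48624300/8191 ≈ 5936.3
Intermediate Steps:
l = 0 (l = 0 + 0 = 0)
w(t, C) = 3 + (3 + t)**2/(C + t)**2 (w(t, C) = 3 + ((t + 3)/(C + t))**2 = 3 + ((3 + t)/(C + t))**2 = 3 + (3 + t)**2/(C + t)**2)
J(P) = 2 + 2*P**2/5 (J(P) = 2 + ((P + P)*P)/5 = 2 + ((2*P)*P)/5 = 2 + (2*P**2)/5 = 2 + 2*P**2/5)
J(-245)/w(135, l) = (2 + (2/5)*(-245)**2)/(3 + (3 + 135)**2/(0 + 135)**2) = (2 + (2/5)*60025)/(3 + 138**2/135**2) = (2 + 24010)/(3 + 19044*(1/18225)) = 24012/(3 + 2116/2025) = 24012/(8191/2025) = 24012*(2025/8191) = 48624300/8191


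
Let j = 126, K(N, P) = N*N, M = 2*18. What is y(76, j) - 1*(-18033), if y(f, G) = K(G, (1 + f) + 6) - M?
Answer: 33873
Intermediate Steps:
M = 36
K(N, P) = N**2
y(f, G) = -36 + G**2 (y(f, G) = G**2 - 1*36 = G**2 - 36 = -36 + G**2)
y(76, j) - 1*(-18033) = (-36 + 126**2) - 1*(-18033) = (-36 + 15876) + 18033 = 15840 + 18033 = 33873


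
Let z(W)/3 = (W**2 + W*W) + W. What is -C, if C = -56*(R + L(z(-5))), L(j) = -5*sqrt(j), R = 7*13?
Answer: 5096 - 840*sqrt(15) ≈ 1842.7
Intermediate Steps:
z(W) = 3*W + 6*W**2 (z(W) = 3*((W**2 + W*W) + W) = 3*((W**2 + W**2) + W) = 3*(2*W**2 + W) = 3*(W + 2*W**2) = 3*W + 6*W**2)
R = 91
C = -5096 + 840*sqrt(15) (C = -56*(91 - 5*3*sqrt(15)) = -56*(91 - 15*sqrt(15)) = -5096 + 840*sqrt(15) ≈ -1842.7)
-C = -(-5096 + 840*sqrt(15)) = 5096 - 840*sqrt(15)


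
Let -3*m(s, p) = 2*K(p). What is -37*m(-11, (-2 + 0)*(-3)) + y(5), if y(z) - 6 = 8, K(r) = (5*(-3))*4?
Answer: -1466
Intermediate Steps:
K(r) = -60 (K(r) = -15*4 = -60)
m(s, p) = 40 (m(s, p) = -2*(-60)/3 = -⅓*(-120) = 40)
y(z) = 14 (y(z) = 6 + 8 = 14)
-37*m(-11, (-2 + 0)*(-3)) + y(5) = -37*40 + 14 = -1480 + 14 = -1466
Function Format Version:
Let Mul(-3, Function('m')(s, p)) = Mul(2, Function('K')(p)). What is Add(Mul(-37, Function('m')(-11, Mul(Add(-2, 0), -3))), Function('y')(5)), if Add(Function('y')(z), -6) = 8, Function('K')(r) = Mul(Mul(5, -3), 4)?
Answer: -1466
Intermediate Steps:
Function('K')(r) = -60 (Function('K')(r) = Mul(-15, 4) = -60)
Function('m')(s, p) = 40 (Function('m')(s, p) = Mul(Rational(-1, 3), Mul(2, -60)) = Mul(Rational(-1, 3), -120) = 40)
Function('y')(z) = 14 (Function('y')(z) = Add(6, 8) = 14)
Add(Mul(-37, Function('m')(-11, Mul(Add(-2, 0), -3))), Function('y')(5)) = Add(Mul(-37, 40), 14) = Add(-1480, 14) = -1466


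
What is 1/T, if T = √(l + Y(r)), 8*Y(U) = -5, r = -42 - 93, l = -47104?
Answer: -2*I*√753674/376837 ≈ -0.0046075*I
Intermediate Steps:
r = -135
Y(U) = -5/8 (Y(U) = (⅛)*(-5) = -5/8)
T = I*√753674/4 (T = √(-47104 - 5/8) = √(-376837/8) = I*√753674/4 ≈ 217.04*I)
1/T = 1/(I*√753674/4) = -2*I*√753674/376837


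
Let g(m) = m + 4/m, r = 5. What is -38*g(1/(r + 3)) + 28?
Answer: -4771/4 ≈ -1192.8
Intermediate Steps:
-38*g(1/(r + 3)) + 28 = -38*(1/(5 + 3) + 4/(1/(5 + 3))) + 28 = -38*(1/8 + 4/(1/8)) + 28 = -38*(⅛ + 4/(⅛)) + 28 = -38*(⅛ + 4*8) + 28 = -38*(⅛ + 32) + 28 = -38*257/8 + 28 = -4883/4 + 28 = -4771/4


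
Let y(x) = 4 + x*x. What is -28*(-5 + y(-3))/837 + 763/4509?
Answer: -4585/46593 ≈ -0.098405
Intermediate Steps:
y(x) = 4 + x**2
-28*(-5 + y(-3))/837 + 763/4509 = -28*(-5 + (4 + (-3)**2))/837 + 763/4509 = -28*(-5 + (4 + 9))*(1/837) + 763*(1/4509) = -28*(-5 + 13)*(1/837) + 763/4509 = -28*8*(1/837) + 763/4509 = -224*1/837 + 763/4509 = -224/837 + 763/4509 = -4585/46593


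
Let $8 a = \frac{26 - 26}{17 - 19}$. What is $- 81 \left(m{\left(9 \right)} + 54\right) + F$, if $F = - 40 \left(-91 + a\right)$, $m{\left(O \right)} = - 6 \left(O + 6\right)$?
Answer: $6556$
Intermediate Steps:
$a = 0$ ($a = \frac{\left(26 - 26\right) \frac{1}{17 - 19}}{8} = \frac{0 \frac{1}{-2}}{8} = \frac{0 \left(- \frac{1}{2}\right)}{8} = \frac{1}{8} \cdot 0 = 0$)
$m{\left(O \right)} = -36 - 6 O$ ($m{\left(O \right)} = - 6 \left(6 + O\right) = -36 - 6 O$)
$F = 3640$ ($F = - 40 \left(-91 + 0\right) = \left(-40\right) \left(-91\right) = 3640$)
$- 81 \left(m{\left(9 \right)} + 54\right) + F = - 81 \left(\left(-36 - 54\right) + 54\right) + 3640 = - 81 \left(-90 + 54\right) + 3640 = \left(-81\right) \left(-36\right) + 3640 = 2916 + 3640 = 6556$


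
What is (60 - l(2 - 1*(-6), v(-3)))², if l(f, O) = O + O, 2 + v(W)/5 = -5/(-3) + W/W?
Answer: 25600/9 ≈ 2844.4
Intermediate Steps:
v(W) = 10/3 (v(W) = -10 + 5*(-5/(-3) + W/W) = -10 + 5*(-5*(-⅓) + 1) = -10 + 5*(5/3 + 1) = -10 + 5*(8/3) = -10 + 40/3 = 10/3)
l(f, O) = 2*O
(60 - l(2 - 1*(-6), v(-3)))² = (60 - 2*10/3)² = (60 - 1*20/3)² = (60 - 20/3)² = (160/3)² = 25600/9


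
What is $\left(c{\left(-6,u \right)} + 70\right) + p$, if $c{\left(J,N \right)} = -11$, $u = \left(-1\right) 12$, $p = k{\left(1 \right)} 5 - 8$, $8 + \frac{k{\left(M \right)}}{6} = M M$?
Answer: $-159$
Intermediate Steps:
$k{\left(M \right)} = -48 + 6 M^{2}$ ($k{\left(M \right)} = -48 + 6 M M = -48 + 6 M^{2}$)
$p = -218$ ($p = \left(-48 + 6 \cdot 1^{2}\right) 5 - 8 = \left(-48 + 6 \cdot 1\right) 5 - 8 = \left(-48 + 6\right) 5 - 8 = \left(-42\right) 5 - 8 = -210 - 8 = -218$)
$u = -12$
$\left(c{\left(-6,u \right)} + 70\right) + p = \left(-11 + 70\right) - 218 = 59 - 218 = -159$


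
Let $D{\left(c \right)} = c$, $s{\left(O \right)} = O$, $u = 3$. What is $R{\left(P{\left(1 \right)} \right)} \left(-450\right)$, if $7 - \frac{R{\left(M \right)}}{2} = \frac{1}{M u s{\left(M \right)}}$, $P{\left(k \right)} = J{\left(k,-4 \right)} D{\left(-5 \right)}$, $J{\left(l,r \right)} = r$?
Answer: $- \frac{25197}{4} \approx -6299.3$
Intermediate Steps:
$P{\left(k \right)} = 20$ ($P{\left(k \right)} = \left(-4\right) \left(-5\right) = 20$)
$R{\left(M \right)} = 14 - \frac{2}{3 M^{2}}$ ($R{\left(M \right)} = 14 - \frac{2}{M 3 M} = 14 - \frac{2}{3 M M} = 14 - \frac{2}{3 M^{2}}$)
$R{\left(P{\left(1 \right)} \right)} \left(-450\right) = \left(14 - \frac{2}{3 \cdot 400}\right) \left(-450\right) = \left(14 - \frac{1}{600}\right) \left(-450\right) = \frac{8399}{600} \left(-450\right) = - \frac{25197}{4}$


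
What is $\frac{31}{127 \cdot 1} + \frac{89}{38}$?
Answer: $\frac{12481}{4826} \approx 2.5862$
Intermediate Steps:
$\frac{31}{127 \cdot 1} + \frac{89}{38} = \frac{31}{127} + 89 \cdot \frac{1}{38} = 31 \cdot \frac{1}{127} + \frac{89}{38} = \frac{31}{127} + \frac{89}{38} = \frac{12481}{4826}$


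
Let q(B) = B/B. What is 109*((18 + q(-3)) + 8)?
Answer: 2943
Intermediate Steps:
q(B) = 1
109*((18 + q(-3)) + 8) = 109*((18 + 1) + 8) = 109*(19 + 8) = 109*27 = 2943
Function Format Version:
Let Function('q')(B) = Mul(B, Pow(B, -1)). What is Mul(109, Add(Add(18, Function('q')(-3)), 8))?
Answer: 2943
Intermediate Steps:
Function('q')(B) = 1
Mul(109, Add(Add(18, Function('q')(-3)), 8)) = Mul(109, Add(Add(18, 1), 8)) = Mul(109, Add(19, 8)) = Mul(109, 27) = 2943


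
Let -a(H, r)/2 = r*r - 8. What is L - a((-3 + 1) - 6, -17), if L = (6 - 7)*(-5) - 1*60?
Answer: 507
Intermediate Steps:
a(H, r) = 16 - 2*r² (a(H, r) = -2*(r*r - 8) = -2*(r² - 8) = -2*(-8 + r²) = 16 - 2*r²)
L = -55 (L = -1*(-5) - 60 = 5 - 60 = -55)
L - a((-3 + 1) - 6, -17) = -55 - (16 - 2*(-17)²) = -55 - (16 - 2*289) = -55 - (16 - 578) = -55 - 1*(-562) = -55 + 562 = 507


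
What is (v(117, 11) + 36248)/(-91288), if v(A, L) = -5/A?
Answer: -4241011/10680696 ≈ -0.39707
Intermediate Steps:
(v(117, 11) + 36248)/(-91288) = (-5/117 + 36248)/(-91288) = (-5*1/117 + 36248)*(-1/91288) = (-5/117 + 36248)*(-1/91288) = (4241011/117)*(-1/91288) = -4241011/10680696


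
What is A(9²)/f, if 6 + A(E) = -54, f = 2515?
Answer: -12/503 ≈ -0.023857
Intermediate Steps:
A(E) = -60 (A(E) = -6 - 54 = -60)
A(9²)/f = -60/2515 = -60*1/2515 = -12/503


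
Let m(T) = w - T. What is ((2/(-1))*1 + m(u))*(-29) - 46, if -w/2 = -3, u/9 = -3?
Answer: -945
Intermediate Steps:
u = -27 (u = 9*(-3) = -27)
w = 6 (w = -2*(-3) = 6)
m(T) = 6 - T
((2/(-1))*1 + m(u))*(-29) - 46 = ((2/(-1))*1 + (6 - 1*(-27)))*(-29) - 46 = ((2*(-1))*1 + (6 + 27))*(-29) - 46 = (-2*1 + 33)*(-29) - 46 = (-2 + 33)*(-29) - 46 = 31*(-29) - 46 = -899 - 46 = -945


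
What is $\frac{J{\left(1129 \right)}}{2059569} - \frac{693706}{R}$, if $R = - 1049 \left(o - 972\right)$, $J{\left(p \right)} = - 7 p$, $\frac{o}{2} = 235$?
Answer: $- \frac{716448538354}{542282458131} \approx -1.3212$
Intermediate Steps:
$o = 470$ ($o = 2 \cdot 235 = 470$)
$R = 526598$ ($R = - 1049 \left(470 - 972\right) = \left(-1049\right) \left(-502\right) = 526598$)
$\frac{J{\left(1129 \right)}}{2059569} - \frac{693706}{R} = \frac{\left(-7\right) 1129}{2059569} - \frac{693706}{526598} = \left(-7903\right) \frac{1}{2059569} - \frac{346853}{263299} = - \frac{7903}{2059569} - \frac{346853}{263299} = - \frac{716448538354}{542282458131}$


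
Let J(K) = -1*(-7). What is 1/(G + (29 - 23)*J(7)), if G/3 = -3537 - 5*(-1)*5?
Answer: -1/10494 ≈ -9.5293e-5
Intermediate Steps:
J(K) = 7
G = -10536 (G = 3*(-3537 - 5*(-1)*5) = 3*(-3537 + 5*5) = 3*(-3537 + 25) = 3*(-3512) = -10536)
1/(G + (29 - 23)*J(7)) = 1/(-10536 + (29 - 23)*7) = 1/(-10536 + 6*7) = 1/(-10536 + 42) = 1/(-10494) = -1/10494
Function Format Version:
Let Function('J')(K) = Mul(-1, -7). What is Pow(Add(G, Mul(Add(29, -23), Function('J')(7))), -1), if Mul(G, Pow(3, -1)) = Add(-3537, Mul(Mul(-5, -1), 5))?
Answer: Rational(-1, 10494) ≈ -9.5293e-5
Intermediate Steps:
Function('J')(K) = 7
G = -10536 (G = Mul(3, Add(-3537, Mul(Mul(-5, -1), 5))) = Mul(3, Add(-3537, Mul(5, 5))) = Mul(3, Add(-3537, 25)) = Mul(3, -3512) = -10536)
Pow(Add(G, Mul(Add(29, -23), Function('J')(7))), -1) = Pow(Add(-10536, Mul(Add(29, -23), 7)), -1) = Pow(Add(-10536, Mul(6, 7)), -1) = Pow(Add(-10536, 42), -1) = Pow(-10494, -1) = Rational(-1, 10494)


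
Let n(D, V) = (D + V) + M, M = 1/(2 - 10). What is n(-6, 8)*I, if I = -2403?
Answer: -36045/8 ≈ -4505.6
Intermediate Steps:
M = -1/8 (M = 1/(-8) = -1/8 ≈ -0.12500)
n(D, V) = -1/8 + D + V (n(D, V) = (D + V) - 1/8 = -1/8 + D + V)
n(-6, 8)*I = (-1/8 - 6 + 8)*(-2403) = (15/8)*(-2403) = -36045/8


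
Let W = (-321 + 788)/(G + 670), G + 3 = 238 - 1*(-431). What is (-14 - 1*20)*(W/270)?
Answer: -7939/180360 ≈ -0.044017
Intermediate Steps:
G = 666 (G = -3 + (238 - 1*(-431)) = -3 + (238 + 431) = -3 + 669 = 666)
W = 467/1336 (W = (-321 + 788)/(666 + 670) = 467/1336 ≈ 0.34955)
(-14 - 1*20)*(W/270) = (-14 - 1*20)*((467/1336)/270) = (-14 - 20)*((467/1336)*(1/270)) = -34*467/360720 = -7939/180360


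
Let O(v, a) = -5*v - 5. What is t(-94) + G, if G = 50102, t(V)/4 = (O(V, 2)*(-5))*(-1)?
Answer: 59402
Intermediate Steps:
O(v, a) = -5 - 5*v
t(V) = -100 - 100*V (t(V) = 4*(((-5 - 5*V)*(-5))*(-1)) = 4*((25 + 25*V)*(-1)) = 4*(-25 - 25*V) = -100 - 100*V)
t(-94) + G = (-100 - 100*(-94)) + 50102 = (-100 + 9400) + 50102 = 9300 + 50102 = 59402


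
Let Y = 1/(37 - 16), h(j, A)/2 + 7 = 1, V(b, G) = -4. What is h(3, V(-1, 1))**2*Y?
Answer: 48/7 ≈ 6.8571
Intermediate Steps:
h(j, A) = -12 (h(j, A) = -14 + 2*1 = -14 + 2 = -12)
Y = 1/21 ≈ 0.047619
h(3, V(-1, 1))**2*Y = (-12)**2*(1/21) = 144*(1/21) = 48/7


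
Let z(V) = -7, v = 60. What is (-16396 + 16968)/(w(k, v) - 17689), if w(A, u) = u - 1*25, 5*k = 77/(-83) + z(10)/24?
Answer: -22/679 ≈ -0.032401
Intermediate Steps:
k = -2429/9960 (k = (77/(-83) - 7/24)/5 = (77*(-1/83) - 7*1/24)/5 = (-77/83 - 7/24)/5 = (⅕)*(-2429/1992) = -2429/9960 ≈ -0.24388)
w(A, u) = -25 + u (w(A, u) = u - 25 = -25 + u)
(-16396 + 16968)/(w(k, v) - 17689) = (-16396 + 16968)/((-25 + 60) - 17689) = 572/(35 - 17689) = 572/(-17654) = 572*(-1/17654) = -22/679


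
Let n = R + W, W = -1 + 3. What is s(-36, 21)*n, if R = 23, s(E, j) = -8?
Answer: -200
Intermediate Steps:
W = 2
n = 25 (n = 23 + 2 = 25)
s(-36, 21)*n = -8*25 = -200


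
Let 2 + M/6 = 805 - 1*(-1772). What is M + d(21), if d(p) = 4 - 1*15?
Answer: 15439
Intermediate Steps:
d(p) = -11 (d(p) = 4 - 15 = -11)
M = 15450 (M = -12 + 6*(805 - 1*(-1772)) = -12 + 6*(805 + 1772) = -12 + 6*2577 = -12 + 15462 = 15450)
M + d(21) = 15450 - 11 = 15439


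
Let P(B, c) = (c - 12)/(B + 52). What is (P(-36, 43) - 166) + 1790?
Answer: 26015/16 ≈ 1625.9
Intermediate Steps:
P(B, c) = (-12 + c)/(52 + B)
(P(-36, 43) - 166) + 1790 = ((-12 + 43)/(52 - 36) - 166) + 1790 = (31/16 - 166) + 1790 = -2625/16 + 1790 = 26015/16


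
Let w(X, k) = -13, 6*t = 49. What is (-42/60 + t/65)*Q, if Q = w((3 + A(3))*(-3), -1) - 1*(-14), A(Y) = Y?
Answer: -112/195 ≈ -0.57436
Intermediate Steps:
t = 49/6 (t = (⅙)*49 = 49/6 ≈ 8.1667)
Q = 1 (Q = -13 - 1*(-14) = -13 + 14 = 1)
(-42/60 + t/65)*Q = (-42/60 + (49/6)/65)*1 = (-42*1/60 + (49/6)*(1/65))*1 = (-7/10 + 49/390)*1 = -112/195*1 = -112/195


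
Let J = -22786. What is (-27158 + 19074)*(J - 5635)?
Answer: 229755364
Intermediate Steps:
(-27158 + 19074)*(J - 5635) = (-27158 + 19074)*(-22786 - 5635) = -8084*(-28421) = 229755364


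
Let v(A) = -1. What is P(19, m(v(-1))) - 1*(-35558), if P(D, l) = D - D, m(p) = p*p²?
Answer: 35558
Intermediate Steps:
m(p) = p³
P(D, l) = 0
P(19, m(v(-1))) - 1*(-35558) = 0 - 1*(-35558) = 0 + 35558 = 35558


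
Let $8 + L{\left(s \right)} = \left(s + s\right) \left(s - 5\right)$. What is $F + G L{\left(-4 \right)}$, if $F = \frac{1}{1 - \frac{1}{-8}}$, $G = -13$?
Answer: $- \frac{7480}{9} \approx -831.11$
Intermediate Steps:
$L{\left(s \right)} = -8 + 2 s \left(-5 + s\right)$ ($L{\left(s \right)} = -8 + \left(s + s\right) \left(s - 5\right) = -8 + 2 s \left(-5 + s\right)$)
$F = \frac{8}{9}$ ($F = \frac{1}{1 - - \frac{1}{8}} = \frac{1}{1 + \frac{1}{8}} = \frac{1}{\frac{9}{8}} = \frac{8}{9} \approx 0.88889$)
$F + G L{\left(-4 \right)} = \frac{8}{9} - 13 \left(-8 - -40 + 2 \left(-4\right)^{2}\right) = \frac{8}{9} - 13 \left(-8 + 40 + 2 \cdot 16\right) = \frac{8}{9} - 13 \left(-8 + 40 + 32\right) = \frac{8}{9} - 832 = - \frac{7480}{9}$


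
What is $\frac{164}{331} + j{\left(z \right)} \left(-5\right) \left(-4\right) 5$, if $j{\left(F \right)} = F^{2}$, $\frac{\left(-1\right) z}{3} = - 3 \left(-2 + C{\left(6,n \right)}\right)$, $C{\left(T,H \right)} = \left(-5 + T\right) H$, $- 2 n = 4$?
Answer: $\frac{42897764}{331} \approx 1.296 \cdot 10^{5}$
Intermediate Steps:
$n = -2$ ($n = \left(- \frac{1}{2}\right) 4 = -2$)
$C{\left(T,H \right)} = H \left(-5 + T\right)$
$z = -36$ ($z = - 3 \left(- 3 \left(-2 - 2 \left(-5 + 6\right)\right)\right) = - 3 \left(- 3 \left(-2 - 2\right)\right) = - 3 \left(\left(-3\right) \left(-4\right)\right) = \left(-3\right) 12 = -36$)
$\frac{164}{331} + j{\left(z \right)} \left(-5\right) \left(-4\right) 5 = \frac{164}{331} + \left(-36\right)^{2} \left(-5\right) \left(-4\right) 5 = 164 \cdot \frac{1}{331} + 1296 \cdot 20 \cdot 5 = \frac{164}{331} + 1296 \cdot 100 = \frac{164}{331} + 129600 = \frac{42897764}{331}$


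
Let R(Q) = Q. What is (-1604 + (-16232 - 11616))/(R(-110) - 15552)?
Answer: 14726/7831 ≈ 1.8805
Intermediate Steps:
(-1604 + (-16232 - 11616))/(R(-110) - 15552) = (-1604 + (-16232 - 11616))/(-110 - 15552) = (-1604 - 27848)/(-15662) = -29452*(-1/15662) = 14726/7831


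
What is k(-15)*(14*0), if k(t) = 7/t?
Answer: 0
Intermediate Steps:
k(-15)*(14*0) = (7/(-15))*(14*0) = (7*(-1/15))*0 = -7/15*0 = 0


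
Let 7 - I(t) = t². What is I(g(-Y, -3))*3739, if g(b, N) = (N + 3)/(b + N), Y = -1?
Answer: 26173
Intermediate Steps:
g(b, N) = (3 + N)/(N + b)
I(t) = 7 - t²
I(g(-Y, -3))*3739 = (7 - ((3 - 3)/(-3 - 1*(-1)))²)*3739 = (7 - (0/(-3 + 1))²)*3739 = (7 - (0/(-2))²)*3739 = (7 - (-½*0)²)*3739 = (7 - 1*0²)*3739 = (7 - 1*0)*3739 = (7 + 0)*3739 = 7*3739 = 26173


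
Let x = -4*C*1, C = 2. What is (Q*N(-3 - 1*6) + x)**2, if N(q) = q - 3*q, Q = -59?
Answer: 1144900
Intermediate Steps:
N(q) = -2*q
x = -8 (x = -4*2*1 = -8*1 = -8)
(Q*N(-3 - 1*6) + x)**2 = (-(-118)*(-3 - 1*6) - 8)**2 = (-(-118)*(-3 - 6) - 8)**2 = (-(-118)*(-9) - 8)**2 = (-59*18 - 8)**2 = (-1062 - 8)**2 = (-1070)**2 = 1144900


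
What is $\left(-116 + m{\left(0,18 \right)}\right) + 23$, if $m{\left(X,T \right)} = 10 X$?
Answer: $-93$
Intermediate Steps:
$\left(-116 + m{\left(0,18 \right)}\right) + 23 = \left(-116 + 10 \cdot 0\right) + 23 = \left(-116 + 0\right) + 23 = -116 + 23 = -93$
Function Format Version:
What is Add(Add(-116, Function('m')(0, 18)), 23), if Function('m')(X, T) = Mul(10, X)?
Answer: -93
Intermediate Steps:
Add(Add(-116, Function('m')(0, 18)), 23) = Add(Add(-116, Mul(10, 0)), 23) = Add(Add(-116, 0), 23) = Add(-116, 23) = -93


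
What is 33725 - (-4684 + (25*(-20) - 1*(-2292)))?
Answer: 36617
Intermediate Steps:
33725 - (-4684 + (25*(-20) - 1*(-2292))) = 33725 - (-4684 + (-500 + 2292)) = 33725 - (-4684 + 1792) = 33725 - 1*(-2892) = 33725 + 2892 = 36617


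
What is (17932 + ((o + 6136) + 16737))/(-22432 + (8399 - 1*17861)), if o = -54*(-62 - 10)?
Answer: -44693/31894 ≈ -1.4013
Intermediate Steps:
o = 3888 (o = -54*(-72) = 3888)
(17932 + ((o + 6136) + 16737))/(-22432 + (8399 - 1*17861)) = (17932 + ((3888 + 6136) + 16737))/(-22432 + (8399 - 1*17861)) = (17932 + (10024 + 16737))/(-22432 + (8399 - 17861)) = (17932 + 26761)/(-22432 - 9462) = 44693/(-31894) = 44693*(-1/31894) = -44693/31894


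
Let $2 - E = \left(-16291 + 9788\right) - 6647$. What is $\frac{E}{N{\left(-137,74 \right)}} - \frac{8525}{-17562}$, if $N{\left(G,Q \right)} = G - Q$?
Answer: $- \frac{229176649}{3705582} \approx -61.846$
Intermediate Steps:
$E = 13152$ ($E = 2 - \left(\left(-16291 + 9788\right) - 6647\right) = 2 - \left(-6503 - 6647\right) = 2 - -13150 = 2 + 13150 = 13152$)
$\frac{E}{N{\left(-137,74 \right)}} - \frac{8525}{-17562} = \frac{13152}{-137 - 74} - \frac{8525}{-17562} = \frac{13152}{-137 - 74} - - \frac{8525}{17562} = \frac{13152}{-211} + \frac{8525}{17562} = 13152 \left(- \frac{1}{211}\right) + \frac{8525}{17562} = - \frac{13152}{211} + \frac{8525}{17562} = - \frac{229176649}{3705582}$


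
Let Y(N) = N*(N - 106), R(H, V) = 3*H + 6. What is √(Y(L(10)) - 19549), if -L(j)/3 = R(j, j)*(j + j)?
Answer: √4875011 ≈ 2207.9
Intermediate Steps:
R(H, V) = 6 + 3*H
L(j) = -6*j*(6 + 3*j) (L(j) = -3*(6 + 3*j)*(j + j) = -3*(6 + 3*j)*2*j = -6*j*(6 + 3*j))
Y(N) = N*(-106 + N)
√(Y(L(10)) - 19549) = √((-18*10*(2 + 10))*(-106 - 18*10*(2 + 10)) - 19549) = √((-18*10*12)*(-106 - 18*10*12) - 19549) = √(-2160*(-106 - 2160) - 19549) = √(-2160*(-2266) - 19549) = √(4894560 - 19549) = √4875011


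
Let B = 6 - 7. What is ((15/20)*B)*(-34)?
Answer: 51/2 ≈ 25.500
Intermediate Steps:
B = -1
((15/20)*B)*(-34) = ((15/20)*(-1))*(-34) = ((15*(1/20))*(-1))*(-34) = ((¾)*(-1))*(-34) = -¾*(-34) = 51/2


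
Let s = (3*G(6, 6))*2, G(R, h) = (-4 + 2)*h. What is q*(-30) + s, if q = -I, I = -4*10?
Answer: -1272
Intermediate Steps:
I = -40
q = 40 (q = -1*(-40) = 40)
G(R, h) = -2*h
s = -72 (s = (3*(-2*6))*2 = (3*(-12))*2 = -36*2 = -72)
q*(-30) + s = 40*(-30) - 72 = -1200 - 72 = -1272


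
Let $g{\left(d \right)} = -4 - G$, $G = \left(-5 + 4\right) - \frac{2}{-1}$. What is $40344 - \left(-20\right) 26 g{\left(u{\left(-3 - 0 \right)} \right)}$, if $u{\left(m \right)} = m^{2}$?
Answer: $37744$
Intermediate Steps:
$G = 1$ ($G = -1 - -2 = -1 + 2 = 1$)
$g{\left(d \right)} = -5$ ($g{\left(d \right)} = -4 - 1 = -5$)
$40344 - \left(-20\right) 26 g{\left(u{\left(-3 - 0 \right)} \right)} = 40344 - \left(-20\right) 26 \left(-5\right) = 40344 - \left(-520\right) \left(-5\right) = 40344 - 2600 = 37744$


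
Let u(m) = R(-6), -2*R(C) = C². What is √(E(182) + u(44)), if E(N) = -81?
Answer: 3*I*√11 ≈ 9.9499*I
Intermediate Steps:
R(C) = -C²/2
u(m) = -18 (u(m) = -½*(-6)² = -½*36 = -18)
√(E(182) + u(44)) = √(-81 - 18) = √(-99) = 3*I*√11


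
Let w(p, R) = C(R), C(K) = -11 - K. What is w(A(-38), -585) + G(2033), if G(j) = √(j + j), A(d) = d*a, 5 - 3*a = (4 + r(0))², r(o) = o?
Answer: 574 + √4066 ≈ 637.77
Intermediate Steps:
a = -11/3 (a = 5/3 - (4 + 0)²/3 = 5/3 - ⅓*4² = 5/3 - ⅓*16 = 5/3 - 16/3 = -11/3 ≈ -3.6667)
A(d) = -11*d/3 (A(d) = d*(-11/3) = -11*d/3)
G(j) = √2*√j (G(j) = √(2*j) = √2*√j)
w(p, R) = -11 - R
w(A(-38), -585) + G(2033) = (-11 - 1*(-585)) + √2*√2033 = (-11 + 585) + √4066 = 574 + √4066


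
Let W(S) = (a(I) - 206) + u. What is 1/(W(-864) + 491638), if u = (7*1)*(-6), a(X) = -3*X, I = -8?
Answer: 1/491414 ≈ 2.0349e-6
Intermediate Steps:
u = -42 (u = 7*(-6) = -42)
W(S) = -224 (W(S) = (-3*(-8) - 206) - 42 = (24 - 206) - 42 = -182 - 42 = -224)
1/(W(-864) + 491638) = 1/(-224 + 491638) = 1/491414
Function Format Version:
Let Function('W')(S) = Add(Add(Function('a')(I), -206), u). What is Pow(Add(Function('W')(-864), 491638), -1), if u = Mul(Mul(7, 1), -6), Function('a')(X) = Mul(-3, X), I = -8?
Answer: Rational(1, 491414) ≈ 2.0349e-6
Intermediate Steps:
u = -42 (u = Mul(7, -6) = -42)
Function('W')(S) = -224 (Function('W')(S) = Add(Add(Mul(-3, -8), -206), -42) = Add(Add(24, -206), -42) = Add(-182, -42) = -224)
Pow(Add(Function('W')(-864), 491638), -1) = Pow(Add(-224, 491638), -1) = Pow(491414, -1) = Rational(1, 491414)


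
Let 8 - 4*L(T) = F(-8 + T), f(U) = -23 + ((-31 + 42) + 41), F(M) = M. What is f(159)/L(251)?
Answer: -116/235 ≈ -0.49362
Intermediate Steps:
f(U) = 29 (f(U) = -23 + (11 + 41) = -23 + 52 = 29)
L(T) = 4 - T/4 (L(T) = 2 - (-8 + T)/4 = 2 + (2 - T/4) = 4 - T/4)
f(159)/L(251) = 29/(4 - ¼*251) = 29/(4 - 251/4) = 29/(-235/4) = 29*(-4/235) = -116/235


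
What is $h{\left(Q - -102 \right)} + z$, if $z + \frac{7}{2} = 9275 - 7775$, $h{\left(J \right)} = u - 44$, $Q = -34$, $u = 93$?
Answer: $\frac{3091}{2} \approx 1545.5$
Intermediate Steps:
$h{\left(J \right)} = 49$ ($h{\left(J \right)} = 93 - 44 = 49$)
$z = \frac{2993}{2}$ ($z = - \frac{7}{2} + \left(9275 - 7775\right) = - \frac{7}{2} + 1500 = \frac{2993}{2} \approx 1496.5$)
$h{\left(Q - -102 \right)} + z = 49 + \frac{2993}{2} = \frac{3091}{2}$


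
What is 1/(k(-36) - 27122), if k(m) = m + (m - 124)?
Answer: -1/27318 ≈ -3.6606e-5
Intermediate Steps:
k(m) = -124 + 2*m (k(m) = m + (-124 + m) = -124 + 2*m)
1/(k(-36) - 27122) = 1/((-124 + 2*(-36)) - 27122) = 1/((-124 - 72) - 27122) = 1/(-196 - 27122) = 1/(-27318) = -1/27318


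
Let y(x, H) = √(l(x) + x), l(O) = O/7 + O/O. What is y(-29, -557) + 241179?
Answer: 241179 + 15*I*√7/7 ≈ 2.4118e+5 + 5.6695*I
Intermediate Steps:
l(O) = 1 + O/7 (l(O) = O*(⅐) + 1 = O/7 + 1 = 1 + O/7)
y(x, H) = √(1 + 8*x/7) (y(x, H) = √((1 + x/7) + x) = √(1 + 8*x/7))
y(-29, -557) + 241179 = √(49 + 56*(-29))/7 + 241179 = √(49 - 1624)/7 + 241179 = √(-1575)/7 + 241179 = (15*I*√7)/7 + 241179 = 15*I*√7/7 + 241179 = 241179 + 15*I*√7/7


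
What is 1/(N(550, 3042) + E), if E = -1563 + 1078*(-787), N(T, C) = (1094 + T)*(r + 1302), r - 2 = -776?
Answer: 1/18083 ≈ 5.5301e-5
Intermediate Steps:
r = -774 (r = 2 - 776 = -774)
N(T, C) = 577632 + 528*T (N(T, C) = (1094 + T)*(-774 + 1302) = (1094 + T)*528 = 577632 + 528*T)
E = -849949 (E = -1563 - 848386 = -849949)
1/(N(550, 3042) + E) = 1/((577632 + 528*550) - 849949) = 1/((577632 + 290400) - 849949) = 1/(868032 - 849949) = 1/18083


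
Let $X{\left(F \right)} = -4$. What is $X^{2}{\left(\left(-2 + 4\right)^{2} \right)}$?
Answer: $16$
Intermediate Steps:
$X^{2}{\left(\left(-2 + 4\right)^{2} \right)} = \left(-4\right)^{2} = 16$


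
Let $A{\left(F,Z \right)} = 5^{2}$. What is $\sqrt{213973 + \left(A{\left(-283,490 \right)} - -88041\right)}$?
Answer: $\sqrt{302039} \approx 549.58$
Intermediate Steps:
$A{\left(F,Z \right)} = 25$
$\sqrt{213973 + \left(A{\left(-283,490 \right)} - -88041\right)} = \sqrt{213973 + \left(25 - -88041\right)} = \sqrt{213973 + \left(25 + 88041\right)} = \sqrt{213973 + 88066} = \sqrt{302039}$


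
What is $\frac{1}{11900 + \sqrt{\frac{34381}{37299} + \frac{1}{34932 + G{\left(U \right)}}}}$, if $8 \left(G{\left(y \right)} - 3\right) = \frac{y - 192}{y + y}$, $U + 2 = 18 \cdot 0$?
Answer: $\frac{35448853973100}{421841359533956357} - \frac{\sqrt{400812591243356793543}}{2952889516737694499} \approx 8.4027 \cdot 10^{-5}$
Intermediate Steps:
$U = -2$ ($U = -2 + 18 \cdot 0 = -2 + 0 = -2$)
$G{\left(y \right)} = 3 + \frac{-192 + y}{16 y}$ ($G{\left(y \right)} = 3 + \frac{\left(y - 192\right) \frac{1}{y + y}}{8} = 3 + \frac{\left(-192 + y\right) \frac{1}{2 y}}{8} = 3 + \frac{\frac{1}{2} \frac{1}{y} \left(-192 + y\right)}{8} = 3 + \frac{-192 + y}{16 y}$)
$\frac{1}{11900 + \sqrt{\frac{34381}{37299} + \frac{1}{34932 + G{\left(U \right)}}}} = \frac{1}{11900 + \sqrt{\frac{34381}{37299} + \frac{1}{34932 - \left(- \frac{49}{16} + \frac{12}{-2}\right)}}} = \frac{1}{11900 + \sqrt{34381 \cdot \frac{1}{37299} + \frac{1}{34932 + \left(\frac{49}{16} - -6\right)}}} = \frac{1}{11900 + \sqrt{\frac{34381}{37299} + \frac{1}{34932 + \left(\frac{49}{16} + 6\right)}}} = \frac{1}{11900 + \sqrt{\frac{34381}{37299} + \frac{1}{34932 + \frac{145}{16}}}} = \frac{1}{11900 + \sqrt{\frac{34381}{37299} + \frac{1}{\frac{559057}{16}}}} = \frac{1}{11900 + \sqrt{\frac{34381}{37299} + \frac{16}{559057}}} = \frac{1}{11900 + \sqrt{\frac{19221535501}{20852267043}}} = \frac{1}{11900 + \frac{\sqrt{400812591243356793543}}{20852267043}}$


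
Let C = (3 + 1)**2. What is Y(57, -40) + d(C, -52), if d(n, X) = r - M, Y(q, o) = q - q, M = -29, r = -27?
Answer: 2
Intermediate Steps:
C = 16 (C = 4**2 = 16)
Y(q, o) = 0
d(n, X) = 2 (d(n, X) = -27 - 1*(-29) = -27 + 29 = 2)
Y(57, -40) + d(C, -52) = 0 + 2 = 2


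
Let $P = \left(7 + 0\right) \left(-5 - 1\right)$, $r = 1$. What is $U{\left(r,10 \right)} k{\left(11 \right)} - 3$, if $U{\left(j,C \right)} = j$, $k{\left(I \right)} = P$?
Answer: $-45$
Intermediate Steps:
$P = -42$ ($P = 7 \left(-6\right) = -42$)
$k{\left(I \right)} = -42$
$U{\left(r,10 \right)} k{\left(11 \right)} - 3 = 1 \left(-42\right) - 3 = -42 - 3 = -45$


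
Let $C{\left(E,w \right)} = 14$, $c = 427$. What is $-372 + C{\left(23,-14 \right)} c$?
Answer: $5606$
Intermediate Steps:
$-372 + C{\left(23,-14 \right)} c = -372 + 14 \cdot 427 = -372 + 5978 = 5606$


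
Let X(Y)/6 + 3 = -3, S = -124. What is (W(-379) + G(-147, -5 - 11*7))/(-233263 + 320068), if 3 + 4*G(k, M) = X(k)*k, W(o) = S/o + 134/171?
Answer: 343062761/22502980980 ≈ 0.015245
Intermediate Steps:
X(Y) = -36 (X(Y) = -18 + 6*(-3) = -18 - 18 = -36)
W(o) = 134/171 - 124/o (W(o) = -124/o + 134/171 = 134/171 - 124/o)
G(k, M) = -¾ - 9*k (G(k, M) = -¾ + (-36*k)/4 = -¾ - 9*k)
(W(-379) + G(-147, -5 - 11*7))/(-233263 + 320068) = ((134/171 - 124/(-379)) + (-¾ - 9*(-147)))/(-233263 + 320068) = ((134/171 - 124*(-1/379)) + (-¾ + 1323))/86805 = ((134/171 + 124/379) + 5289/4)*(1/86805) = (71990/64809 + 5289/4)*(1/86805) = (343062761/259236)*(1/86805) = 343062761/22502980980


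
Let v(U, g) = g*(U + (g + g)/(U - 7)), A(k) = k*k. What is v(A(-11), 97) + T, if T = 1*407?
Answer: 701617/57 ≈ 12309.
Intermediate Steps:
A(k) = k²
v(U, g) = g*(U + 2*g/(-7 + U)) (v(U, g) = g*(U + (2*g)/(-7 + U)) = g*(U + 2*g/(-7 + U)))
T = 407
v(A(-11), 97) + T = 97*(((-11)²)² - 7*(-11)² + 2*97)/(-7 + (-11)²) + 407 = 97*(121² - 7*121 + 194)/(-7 + 121) + 407 = 97*(14641 - 847 + 194)/114 + 407 = 97*(1/114)*13988 + 407 = 678418/57 + 407 = 701617/57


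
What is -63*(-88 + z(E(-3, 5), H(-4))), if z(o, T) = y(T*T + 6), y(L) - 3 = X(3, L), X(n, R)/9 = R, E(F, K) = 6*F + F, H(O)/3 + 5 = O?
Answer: -411390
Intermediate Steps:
H(O) = -15 + 3*O
E(F, K) = 7*F
X(n, R) = 9*R
y(L) = 3 + 9*L
z(o, T) = 57 + 9*T² (z(o, T) = 3 + 9*(T*T + 6) = 3 + 9*(T² + 6) = 3 + 9*(6 + T²) = 3 + (54 + 9*T²) = 57 + 9*T²)
-63*(-88 + z(E(-3, 5), H(-4))) = -63*(-88 + (57 + 9*(-15 + 3*(-4))²)) = -63*(-88 + (57 + 9*(-15 - 12)²)) = -63*(-88 + (57 + 9*(-27)²)) = -63*(-88 + (57 + 9*729)) = -63*(-88 + (57 + 6561)) = -63*(-88 + 6618) = -63*6530 = -411390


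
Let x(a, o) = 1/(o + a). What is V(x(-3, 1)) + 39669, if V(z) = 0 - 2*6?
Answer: 39657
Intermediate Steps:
x(a, o) = 1/(a + o)
V(z) = -12 (V(z) = 0 - 12 = -12)
V(x(-3, 1)) + 39669 = -12 + 39669 = 39657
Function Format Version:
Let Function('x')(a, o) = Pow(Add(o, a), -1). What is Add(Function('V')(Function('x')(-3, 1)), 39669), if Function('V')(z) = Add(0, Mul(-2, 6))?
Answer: 39657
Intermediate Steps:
Function('x')(a, o) = Pow(Add(a, o), -1)
Function('V')(z) = -12 (Function('V')(z) = Add(0, -12) = -12)
Add(Function('V')(Function('x')(-3, 1)), 39669) = Add(-12, 39669) = 39657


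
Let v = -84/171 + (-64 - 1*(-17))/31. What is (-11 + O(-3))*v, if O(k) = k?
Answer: 49658/1767 ≈ 28.103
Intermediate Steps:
v = -3547/1767 (v = -84*1/171 + (-64 + 17)*(1/31) = -28/57 - 47*1/31 = -28/57 - 47/31 = -3547/1767 ≈ -2.0074)
(-11 + O(-3))*v = (-11 - 3)*(-3547/1767) = -14*(-3547/1767) = 49658/1767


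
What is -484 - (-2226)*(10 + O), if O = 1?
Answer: 24002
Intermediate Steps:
-484 - (-2226)*(10 + O) = -484 - (-2226)*(10 + 1) = -484 - (-2226)*11 = -484 - 318*(-77) = -484 + 24486 = 24002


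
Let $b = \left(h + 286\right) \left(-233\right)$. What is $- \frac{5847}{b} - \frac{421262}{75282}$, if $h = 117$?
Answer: $- \frac{19557953342}{3534452259} \approx -5.5335$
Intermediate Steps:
$b = -93899$ ($b = \left(117 + 286\right) \left(-233\right) = 403 \left(-233\right) = -93899$)
$- \frac{5847}{b} - \frac{421262}{75282} = - \frac{5847}{-93899} - \frac{421262}{75282} = \left(-5847\right) \left(- \frac{1}{93899}\right) - \frac{210631}{37641} = \frac{5847}{93899} - \frac{210631}{37641} = - \frac{19557953342}{3534452259}$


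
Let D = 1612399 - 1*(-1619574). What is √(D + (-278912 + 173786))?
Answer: √3126847 ≈ 1768.3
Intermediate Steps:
D = 3231973 (D = 1612399 + 1619574 = 3231973)
√(D + (-278912 + 173786)) = √(3231973 + (-278912 + 173786)) = √(3231973 - 105126) = √3126847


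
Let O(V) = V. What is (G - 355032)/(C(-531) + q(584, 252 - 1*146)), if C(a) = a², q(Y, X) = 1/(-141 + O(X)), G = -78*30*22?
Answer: -7113960/4934317 ≈ -1.4417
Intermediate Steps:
G = -51480 (G = -2340*22 = -51480)
q(Y, X) = 1/(-141 + X)
(G - 355032)/(C(-531) + q(584, 252 - 1*146)) = (-51480 - 355032)/((-531)² + 1/(-141 + (252 - 1*146))) = -406512/(281961 + 1/(-141 + (252 - 146))) = -406512/(281961 + 1/(-141 + 106)) = -406512/(281961 + 1/(-35)) = -406512/(281961 - 1/35) = -406512/9868634/35 = -406512*35/9868634 = -7113960/4934317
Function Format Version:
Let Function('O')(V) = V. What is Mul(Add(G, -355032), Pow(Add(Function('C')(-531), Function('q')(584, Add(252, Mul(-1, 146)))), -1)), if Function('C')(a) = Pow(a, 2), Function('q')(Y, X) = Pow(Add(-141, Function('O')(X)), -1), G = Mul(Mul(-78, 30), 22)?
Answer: Rational(-7113960, 4934317) ≈ -1.4417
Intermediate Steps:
G = -51480 (G = Mul(-2340, 22) = -51480)
Function('q')(Y, X) = Pow(Add(-141, X), -1)
Mul(Add(G, -355032), Pow(Add(Function('C')(-531), Function('q')(584, Add(252, Mul(-1, 146)))), -1)) = Mul(Add(-51480, -355032), Pow(Add(Pow(-531, 2), Pow(Add(-141, Add(252, Mul(-1, 146))), -1)), -1)) = Mul(-406512, Pow(Add(281961, Pow(Add(-141, Add(252, -146)), -1)), -1)) = Mul(-406512, Pow(Add(281961, Pow(Add(-141, 106), -1)), -1)) = Mul(-406512, Pow(Add(281961, Pow(-35, -1)), -1)) = Mul(-406512, Pow(Add(281961, Rational(-1, 35)), -1)) = Mul(-406512, Pow(Rational(9868634, 35), -1)) = Mul(-406512, Rational(35, 9868634)) = Rational(-7113960, 4934317)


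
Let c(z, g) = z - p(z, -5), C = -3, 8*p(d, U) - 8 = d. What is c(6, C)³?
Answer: 4913/64 ≈ 76.766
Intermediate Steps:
p(d, U) = 1 + d/8
c(z, g) = -1 + 7*z/8 (c(z, g) = z - (1 + z/8) = z + (-1 - z/8) = -1 + 7*z/8)
c(6, C)³ = (-1 + (7/8)*6)³ = (-1 + 21/4)³ = (17/4)³ = 4913/64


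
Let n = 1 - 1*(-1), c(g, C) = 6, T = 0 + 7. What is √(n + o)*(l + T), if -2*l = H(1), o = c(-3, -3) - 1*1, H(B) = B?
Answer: 13*√7/2 ≈ 17.197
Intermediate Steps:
T = 7
o = 5 (o = 6 - 1*1 = 6 - 1 = 5)
n = 2 (n = 1 + 1 = 2)
l = -½ (l = -½*1 = -½ ≈ -0.50000)
√(n + o)*(l + T) = √(2 + 5)*(-½ + 7) = √7*(13/2) = 13*√7/2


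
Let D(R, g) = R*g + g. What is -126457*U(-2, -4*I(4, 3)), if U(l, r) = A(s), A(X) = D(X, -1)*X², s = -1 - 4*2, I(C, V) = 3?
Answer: -81944136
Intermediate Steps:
D(R, g) = g + R*g
s = -9 (s = -1 - 8 = -9)
A(X) = X²*(-1 - X) (A(X) = (-(1 + X))*X² = (-1 - X)*X² = X²*(-1 - X))
U(l, r) = 648 (U(l, r) = (-9)²*(-1 - 1*(-9)) = 81*(-1 + 9) = 81*8 = 648)
-126457*U(-2, -4*I(4, 3)) = -126457*648 = -81944136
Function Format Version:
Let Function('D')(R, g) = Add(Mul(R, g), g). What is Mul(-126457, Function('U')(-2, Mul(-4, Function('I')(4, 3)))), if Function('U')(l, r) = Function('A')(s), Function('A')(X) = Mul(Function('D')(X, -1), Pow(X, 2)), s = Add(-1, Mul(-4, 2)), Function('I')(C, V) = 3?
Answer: -81944136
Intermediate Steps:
Function('D')(R, g) = Add(g, Mul(R, g))
s = -9 (s = Add(-1, -8) = -9)
Function('A')(X) = Mul(Pow(X, 2), Add(-1, Mul(-1, X))) (Function('A')(X) = Mul(Mul(-1, Add(1, X)), Pow(X, 2)) = Mul(Add(-1, Mul(-1, X)), Pow(X, 2)) = Mul(Pow(X, 2), Add(-1, Mul(-1, X))))
Function('U')(l, r) = 648 (Function('U')(l, r) = Mul(Pow(-9, 2), Add(-1, Mul(-1, -9))) = Mul(81, Add(-1, 9)) = Mul(81, 8) = 648)
Mul(-126457, Function('U')(-2, Mul(-4, Function('I')(4, 3)))) = Mul(-126457, 648) = -81944136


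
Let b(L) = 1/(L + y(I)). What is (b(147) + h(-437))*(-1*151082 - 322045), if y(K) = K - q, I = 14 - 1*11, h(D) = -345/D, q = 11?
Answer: -995459208/2641 ≈ -3.7693e+5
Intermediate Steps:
I = 3 (I = 14 - 11 = 3)
y(K) = -11 + K (y(K) = K - 1*11 = K - 11 = -11 + K)
b(L) = 1/(-8 + L) (b(L) = 1/(L + (-11 + 3)) = 1/(L - 8) = 1/(-8 + L))
(b(147) + h(-437))*(-1*151082 - 322045) = (1/(-8 + 147) - 345/(-437))*(-1*151082 - 322045) = (1/139 - 345*(-1/437))*(-151082 - 322045) = (1/139 + 15/19)*(-473127) = (2104/2641)*(-473127) = -995459208/2641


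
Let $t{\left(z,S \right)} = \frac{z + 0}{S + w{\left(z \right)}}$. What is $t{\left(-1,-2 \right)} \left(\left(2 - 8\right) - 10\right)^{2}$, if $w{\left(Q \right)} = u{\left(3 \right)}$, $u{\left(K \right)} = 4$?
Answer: $-128$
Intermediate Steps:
$w{\left(Q \right)} = 4$
$t{\left(z,S \right)} = \frac{z}{4 + S}$ ($t{\left(z,S \right)} = \frac{z + 0}{S + 4} = \frac{z}{4 + S}$)
$t{\left(-1,-2 \right)} \left(\left(2 - 8\right) - 10\right)^{2} = - \frac{1}{4 - 2} \left(\left(2 - 8\right) - 10\right)^{2} = - \frac{1}{2} \left(\left(2 - 8\right) - 10\right)^{2} = \left(-1\right) \frac{1}{2} \left(-6 - 10\right)^{2} = - \frac{\left(-16\right)^{2}}{2} = \left(- \frac{1}{2}\right) 256 = -128$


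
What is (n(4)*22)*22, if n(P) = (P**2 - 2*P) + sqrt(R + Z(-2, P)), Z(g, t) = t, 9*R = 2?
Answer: 3872 + 484*sqrt(38)/3 ≈ 4866.5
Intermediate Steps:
R = 2/9 (R = (1/9)*2 = 2/9 ≈ 0.22222)
n(P) = P**2 + sqrt(2/9 + P) - 2*P (n(P) = (P**2 - 2*P) + sqrt(2/9 + P) = P**2 + sqrt(2/9 + P) - 2*P)
(n(4)*22)*22 = ((4**2 - 2*4 + sqrt(2 + 9*4)/3)*22)*22 = ((16 - 8 + sqrt(2 + 36)/3)*22)*22 = ((16 - 8 + sqrt(38)/3)*22)*22 = ((8 + sqrt(38)/3)*22)*22 = (176 + 22*sqrt(38)/3)*22 = 3872 + 484*sqrt(38)/3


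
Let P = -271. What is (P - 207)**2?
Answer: 228484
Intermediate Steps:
(P - 207)**2 = (-271 - 207)**2 = (-478)**2 = 228484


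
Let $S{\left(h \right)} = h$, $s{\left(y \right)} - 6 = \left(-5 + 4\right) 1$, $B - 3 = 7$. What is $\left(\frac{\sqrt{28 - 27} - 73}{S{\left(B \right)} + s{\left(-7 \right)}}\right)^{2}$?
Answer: $\frac{576}{25} \approx 23.04$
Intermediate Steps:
$B = 10$ ($B = 3 + 7 = 10$)
$s{\left(y \right)} = 5$ ($s{\left(y \right)} = 6 + \left(-5 + 4\right) 1 = 6 - 1 = 5$)
$\left(\frac{\sqrt{28 - 27} - 73}{S{\left(B \right)} + s{\left(-7 \right)}}\right)^{2} = \left(\frac{\sqrt{28 - 27} - 73}{10 + 5}\right)^{2} = \left(\frac{\sqrt{1} - 73}{15}\right)^{2} = \left(\left(1 - 73\right) \frac{1}{15}\right)^{2} = \left(\left(-72\right) \frac{1}{15}\right)^{2} = \left(- \frac{24}{5}\right)^{2} = \frac{576}{25}$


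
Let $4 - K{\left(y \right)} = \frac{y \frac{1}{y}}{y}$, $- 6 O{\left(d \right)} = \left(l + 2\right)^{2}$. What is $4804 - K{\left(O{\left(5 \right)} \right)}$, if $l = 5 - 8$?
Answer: $4794$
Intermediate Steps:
$l = -3$ ($l = 5 - 8 = -3$)
$O{\left(d \right)} = - \frac{1}{6}$ ($O{\left(d \right)} = - \frac{\left(-3 + 2\right)^{2}}{6} = - \frac{\left(-1\right)^{2}}{6} = \left(- \frac{1}{6}\right) 1 = - \frac{1}{6}$)
$K{\left(y \right)} = 4 - \frac{1}{y}$ ($K{\left(y \right)} = 4 - \frac{y \frac{1}{y}}{y} = 4 - 1 \frac{1}{y} = 4 - \frac{1}{y}$)
$4804 - K{\left(O{\left(5 \right)} \right)} = 4804 - \left(4 - \frac{1}{- \frac{1}{6}}\right) = 4804 - \left(4 - -6\right) = 4804 - \left(4 + 6\right) = 4804 - 10 = 4794$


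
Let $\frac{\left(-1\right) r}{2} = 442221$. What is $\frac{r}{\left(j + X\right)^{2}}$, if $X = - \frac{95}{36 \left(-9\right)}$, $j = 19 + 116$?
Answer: $- \frac{92845183392}{1921507225} \approx -48.319$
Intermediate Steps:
$j = 135$
$X = \frac{95}{324}$ ($X = - \frac{95}{-324} = \left(-95\right) \left(- \frac{1}{324}\right) = \frac{95}{324} \approx 0.29321$)
$r = -884442$ ($r = \left(-2\right) 442221 = -884442$)
$\frac{r}{\left(j + X\right)^{2}} = - \frac{884442}{\left(135 + \frac{95}{324}\right)^{2}} = - \frac{884442}{\left(\frac{43835}{324}\right)^{2}} = - \frac{884442}{\frac{1921507225}{104976}} = \left(-884442\right) \frac{104976}{1921507225} = - \frac{92845183392}{1921507225}$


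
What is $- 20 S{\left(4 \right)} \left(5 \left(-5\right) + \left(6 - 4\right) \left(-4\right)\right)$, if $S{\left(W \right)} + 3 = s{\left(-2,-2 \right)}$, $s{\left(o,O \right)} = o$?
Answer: $-3300$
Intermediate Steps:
$S{\left(W \right)} = -5$ ($S{\left(W \right)} = -3 - 2 = -5$)
$- 20 S{\left(4 \right)} \left(5 \left(-5\right) + \left(6 - 4\right) \left(-4\right)\right) = \left(-20\right) \left(-5\right) \left(5 \left(-5\right) + \left(6 - 4\right) \left(-4\right)\right) = 100 \left(-25 + 2 \left(-4\right)\right) = 100 \left(-25 - 8\right) = 100 \left(-33\right) = -3300$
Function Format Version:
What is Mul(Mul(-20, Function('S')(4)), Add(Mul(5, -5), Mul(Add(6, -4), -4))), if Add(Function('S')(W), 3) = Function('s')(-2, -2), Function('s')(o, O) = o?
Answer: -3300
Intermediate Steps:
Function('S')(W) = -5 (Function('S')(W) = Add(-3, -2) = -5)
Mul(Mul(-20, Function('S')(4)), Add(Mul(5, -5), Mul(Add(6, -4), -4))) = Mul(Mul(-20, -5), Add(Mul(5, -5), Mul(Add(6, -4), -4))) = Mul(100, Add(-25, Mul(2, -4))) = Mul(100, Add(-25, -8)) = Mul(100, -33) = -3300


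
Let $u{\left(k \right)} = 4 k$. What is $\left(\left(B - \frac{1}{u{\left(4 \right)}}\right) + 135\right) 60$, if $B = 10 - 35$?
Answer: $\frac{26385}{4} \approx 6596.3$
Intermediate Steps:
$B = -25$ ($B = 10 - 35 = -25$)
$\left(\left(B - \frac{1}{u{\left(4 \right)}}\right) + 135\right) 60 = \left(\left(-25 - \frac{1}{4 \cdot 4}\right) + 135\right) 60 = \left(\left(-25 - \frac{1}{16}\right) + 135\right) 60 = \left(- \frac{401}{16} + 135\right) 60 = \frac{1759}{16} \cdot 60 = \frac{26385}{4}$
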